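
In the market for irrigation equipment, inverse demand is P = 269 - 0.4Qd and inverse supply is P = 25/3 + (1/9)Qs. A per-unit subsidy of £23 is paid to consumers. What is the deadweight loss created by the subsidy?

Pre-subsidy: 269 - 0.4Q = 25/3 + (1/9)Q gives Q* = 510 and P* = 65.
With the rebate, buyers effectively pay Pb = Ps − 23, where Ps is the price sellers receive.
On the curves, Pb = 269 - 0.4Q and Ps = 25/3 + (1/9)Q; the wedge Ps − Pb = 23 gives 25/3 + (1/9)Q − (269 - 0.4Q) = 23, so Q' = 555.
Then Pb = 269 − 0.4·555 = 47 and Ps = 25/3 + (1/9)·555 = 70.
The subsidy expands output by 555 − 510 = 45 past the efficient level; on those units the gap between marginal cost and willingness to pay runs from 0 up to 23.
DWL = ½ × 23 × 45 = 517.5.

Deadweight loss = £517.5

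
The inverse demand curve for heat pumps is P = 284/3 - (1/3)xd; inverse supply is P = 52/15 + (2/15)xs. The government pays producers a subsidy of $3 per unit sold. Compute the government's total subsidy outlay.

Pre-subsidy: 284/3 - (1/3)x = 52/15 + (2/15)x gives x* = 1368/7 and P* = 620/21.
With the subsidy, sellers receive Ps = Pb + 3 for each unit, where Pb is the price buyers pay.
On the curves, Pb = 284/3 - (1/3)x and Ps = 52/15 + (2/15)x; the wedge Ps − Pb = 3 gives 52/15 + (2/15)x − (284/3 - (1/3)x) = 3, so x' = 1413/7.
Then Pb = 284/3 − (1/3)·(1413/7) = 575/21 and Ps = 52/15 + (2/15)·(1413/7) = 638/21.
Government outlay = subsidy × quantity = 3 × 1413/7 = 4239/7.

Government cost = 4239/7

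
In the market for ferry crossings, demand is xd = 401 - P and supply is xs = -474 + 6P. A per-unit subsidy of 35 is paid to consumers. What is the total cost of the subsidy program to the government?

Government cost = 10710

Pre-subsidy: 401 - P = -474 + 6P gives P* = 125, x* = 276.
With the rebate, buyers effectively pay Pb = Ps − 35, where Ps is the price sellers receive.
Demand in terms of Ps becomes xd = 401 − 1(Ps − 35) = 436 - Ps. Setting this equal to supply: 436 - Ps = -474 + 6Ps, so Ps = 130.
Buyers pay Pb = 130 − 35 = 95; x' = -474 + 6·130 = 306.
Government outlay = subsidy × quantity = 35 × 306 = 10710.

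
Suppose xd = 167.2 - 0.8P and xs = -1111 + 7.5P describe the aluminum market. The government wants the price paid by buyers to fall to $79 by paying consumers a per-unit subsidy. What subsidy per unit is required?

Required subsidy s = $83 per unit

At a buyer price of 79, quantity demanded is 167.2 − 0.8·79 = 104.
Sellers supply 104 only when they receive Ps with -1111 + 7.5·Ps = 104, i.e. Ps = 162.
s = Ps − Pb = 162 − 79 = 83.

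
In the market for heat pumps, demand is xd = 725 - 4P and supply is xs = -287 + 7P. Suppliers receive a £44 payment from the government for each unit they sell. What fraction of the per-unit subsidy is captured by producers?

Pre-subsidy: 725 - 4P = -287 + 7P gives P* = 92, x* = 357.
With the subsidy, sellers receive Ps = Pb + 44 for each unit, where Pb is the price buyers pay.
Supply in terms of Pb becomes xs = -287 + 7(Pb + 44) = 21 + 7Pb. Setting this equal to demand: 725 - 4Pb = 21 + 7Pb, so Pb = 64.
Sellers receive Ps = 64 + 44 = 108; x' = 725 − 4·64 = 469.
Buyers' price falls by P* − Pb = 92 − 64 = 28; sellers' price rises by Ps − P* = 108 − 92 = 16.
So producers capture 16/44 = 4/11 of each unit of subsidy.

Producer share = 4/11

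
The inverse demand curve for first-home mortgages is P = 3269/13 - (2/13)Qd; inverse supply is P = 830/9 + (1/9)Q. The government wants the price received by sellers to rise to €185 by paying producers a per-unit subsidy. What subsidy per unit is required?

At a seller price of 185, quantity supplied is -830 + 9·185 = 835.
Buyers absorb 835 only when they pay Pb = 3269/13 − (2/13)·835 = 123.
s = Ps − Pb = 185 − 123 = 62.

Required subsidy s = €62 per unit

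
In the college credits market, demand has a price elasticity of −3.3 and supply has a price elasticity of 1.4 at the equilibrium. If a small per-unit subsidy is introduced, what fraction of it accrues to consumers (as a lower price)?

Consumer share = 14/47

For a small subsidy around the equilibrium, the benefit split depends on the relative slopes, which at a point are proportional to the elasticities.
Buyer share = εs/(εs + |εd|) = 1.4/(1.4 + 3.3) = 14/47; seller share = |εd|/(εs + |εd|) = 33/47.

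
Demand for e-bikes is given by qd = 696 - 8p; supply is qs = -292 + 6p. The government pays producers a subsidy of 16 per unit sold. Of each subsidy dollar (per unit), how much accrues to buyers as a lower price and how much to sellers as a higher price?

Pre-subsidy: 696 - 8p = -292 + 6p gives p* = 494/7, q* = 920/7.
With the subsidy, sellers receive ps = pb + 16 for each unit, where pb is the price buyers pay.
Supply in terms of pb becomes qs = -292 + 6(pb + 16) = -196 + 6pb. Setting this equal to demand: 696 - 8pb = -196 + 6pb, so pb = 446/7.
Sellers receive ps = 446/7 + 16 = 558/7; q' = 696 − 8·(446/7) = 1304/7.
Buyers' price falls by p* − pb = 494/7 − 446/7 = 48/7; sellers' price rises by ps − p* = 558/7 − 494/7 = 64/7.

Buyers gain 48/7 per unit; sellers gain 64/7 per unit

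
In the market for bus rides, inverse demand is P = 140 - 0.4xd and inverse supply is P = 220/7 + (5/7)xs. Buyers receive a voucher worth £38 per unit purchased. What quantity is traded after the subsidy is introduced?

x' = 1710/13

Pre-subsidy: 140 - 0.4x = 220/7 + (5/7)x gives x* = 3800/39 and P* = 3940/39.
With the rebate, buyers effectively pay Pb = Ps − 38, where Ps is the price sellers receive.
On the curves, Pb = 140 - 0.4x and Ps = 220/7 + (5/7)x; the wedge Ps − Pb = 38 gives 220/7 + (5/7)x − (140 - 0.4x) = 38, so x' = 1710/13.
Then Pb = 140 − 0.4·(1710/13) = 1136/13 and Ps = 220/7 + (5/7)·(1710/13) = 1630/13.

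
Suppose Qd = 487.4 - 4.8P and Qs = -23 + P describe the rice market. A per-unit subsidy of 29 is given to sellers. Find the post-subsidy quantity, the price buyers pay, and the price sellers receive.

Pre-subsidy: 487.4 - 4.8P = -23 + P gives P* = 88, Q* = 65.
With the subsidy, sellers receive Ps = Pb + 29 for each unit, where Pb is the price buyers pay.
Supply in terms of Pb becomes Qs = -23 + 1(Pb + 29) = 6 + Pb. Setting this equal to demand: 487.4 - 4.8Pb = 6 + Pb, so Pb = 83.
Sellers receive Ps = 83 + 29 = 112; Q' = 487.4 − 4.8·83 = 89.

Q' = 89; buyers pay 83; sellers receive 112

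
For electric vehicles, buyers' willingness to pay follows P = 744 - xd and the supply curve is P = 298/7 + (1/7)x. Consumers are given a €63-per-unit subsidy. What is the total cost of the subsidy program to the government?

Pre-subsidy: 744 - x = 298/7 + (1/7)x gives x* = 613.75 and P* = 130.25.
With the rebate, buyers effectively pay Pb = Ps − 63, where Ps is the price sellers receive.
On the curves, Pb = 744 - x and Ps = 298/7 + (1/7)x; the wedge Ps − Pb = 63 gives 298/7 + (1/7)x − (744 - x) = 63, so x' = 668.875.
Then Pb = 744 − 1·668.875 = 75.125 and Ps = 298/7 + (1/7)·668.875 = 138.125.
Government outlay = subsidy × quantity = 63 × 668.875 = 42139.125.

Government cost = €42139.125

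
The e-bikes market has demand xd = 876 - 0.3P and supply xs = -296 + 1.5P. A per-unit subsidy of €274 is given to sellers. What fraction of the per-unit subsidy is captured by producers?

Pre-subsidy: 876 - 0.3P = -296 + 1.5P gives P* = 5860/9, x* = 2042/3.
With the subsidy, sellers receive Ps = Pb + 274 for each unit, where Pb is the price buyers pay.
Supply in terms of Pb becomes xs = -296 + 1.5(Pb + 274) = 115 + 1.5Pb. Setting this equal to demand: 876 - 0.3Pb = 115 + 1.5Pb, so Pb = 3805/9.
Sellers receive Ps = 3805/9 + 274 = 6271/9; x' = 876 − 0.3·(3805/9) = 4495/6.
Buyers' price falls by P* − Pb = 5860/9 − 3805/9 = 685/3; sellers' price rises by Ps − P* = 6271/9 − 5860/9 = 137/3.
So producers capture (137/3)/274 = 1/6 of each unit of subsidy.

Producer share = 1/6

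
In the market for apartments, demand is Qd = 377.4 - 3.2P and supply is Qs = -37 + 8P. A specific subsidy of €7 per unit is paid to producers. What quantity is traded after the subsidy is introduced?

Q' = 275

Pre-subsidy: 377.4 - 3.2P = -37 + 8P gives P* = 37, Q* = 259.
With the subsidy, sellers receive Ps = Pb + 7 for each unit, where Pb is the price buyers pay.
Supply in terms of Pb becomes Qs = -37 + 8(Pb + 7) = 19 + 8Pb. Setting this equal to demand: 377.4 - 3.2Pb = 19 + 8Pb, so Pb = 32.
Sellers receive Ps = 32 + 7 = 39; Q' = 377.4 − 3.2·32 = 275.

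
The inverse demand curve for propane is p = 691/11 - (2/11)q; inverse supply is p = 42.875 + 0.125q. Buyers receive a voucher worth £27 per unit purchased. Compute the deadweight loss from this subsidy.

Pre-subsidy: 691/11 - (2/11)q = 42.875 + 0.125q gives q* = 65 and p* = 51.
With the rebate, buyers effectively pay pb = ps − 27, where ps is the price sellers receive.
On the curves, pb = 691/11 - (2/11)q and ps = 42.875 + 0.125q; the wedge ps − pb = 27 gives 42.875 + 0.125q − (691/11 - (2/11)q) = 27, so q' = 153.
Then pb = 691/11 − (2/11)·153 = 35 and ps = 42.875 + 0.125·153 = 62.
The subsidy expands output by 153 − 65 = 88 past the efficient level; on those units the gap between marginal cost and willingness to pay runs from 0 up to 27.
DWL = ½ × 27 × 88 = 1188.

Deadweight loss = £1188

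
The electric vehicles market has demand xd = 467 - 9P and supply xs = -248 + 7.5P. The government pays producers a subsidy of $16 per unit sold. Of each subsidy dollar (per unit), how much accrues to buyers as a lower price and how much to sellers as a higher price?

Buyers gain 80/11 per unit; sellers gain 96/11 per unit

Pre-subsidy: 467 - 9P = -248 + 7.5P gives P* = 130/3, x* = 77.
With the subsidy, sellers receive Ps = Pb + 16 for each unit, where Pb is the price buyers pay.
Supply in terms of Pb becomes xs = -248 + 7.5(Pb + 16) = -128 + 7.5Pb. Setting this equal to demand: 467 - 9Pb = -128 + 7.5Pb, so Pb = 1190/33.
Sellers receive Ps = 1190/33 + 16 = 1718/33; x' = 467 − 9·(1190/33) = 1567/11.
Buyers' price falls by P* − Pb = 130/3 − 1190/33 = 80/11; sellers' price rises by Ps − P* = 1718/33 − 130/3 = 96/11.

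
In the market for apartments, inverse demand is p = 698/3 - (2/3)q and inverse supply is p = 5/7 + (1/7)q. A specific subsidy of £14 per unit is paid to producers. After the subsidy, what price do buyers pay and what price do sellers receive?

Buyers pay 512/17; sellers receive 750/17

Pre-subsidy: 698/3 - (2/3)q = 5/7 + (1/7)q gives q* = 4871/17 and p* = 708/17.
With the subsidy, sellers receive ps = pb + 14 for each unit, where pb is the price buyers pay.
On the curves, pb = 698/3 - (2/3)q and ps = 5/7 + (1/7)q; the wedge ps − pb = 14 gives 5/7 + (1/7)q − (698/3 - (2/3)q) = 14, so q' = 5165/17.
Then pb = 698/3 − (2/3)·(5165/17) = 512/17 and ps = 5/7 + (1/7)·(5165/17) = 750/17.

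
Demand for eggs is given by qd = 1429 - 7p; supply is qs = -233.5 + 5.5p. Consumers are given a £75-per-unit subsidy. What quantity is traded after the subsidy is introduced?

q' = 729

Pre-subsidy: 1429 - 7p = -233.5 + 5.5p gives p* = 133, q* = 498.
With the rebate, buyers effectively pay pb = ps − 75, where ps is the price sellers receive.
Demand in terms of ps becomes qd = 1429 − 7(ps − 75) = 1954 - 7ps. Setting this equal to supply: 1954 - 7ps = -233.5 + 5.5ps, so ps = 175.
Buyers pay pb = 175 − 75 = 100; q' = -233.5 + 5.5·175 = 729.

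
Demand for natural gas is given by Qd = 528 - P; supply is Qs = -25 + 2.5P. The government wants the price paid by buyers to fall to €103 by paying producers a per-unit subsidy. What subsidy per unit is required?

Required subsidy s = €77 per unit

At a buyer price of 103, quantity demanded is 528 − 1·103 = 425.
Sellers supply 425 only when they receive Ps with -25 + 2.5·Ps = 425, i.e. Ps = 180.
s = Ps − Pb = 180 − 103 = 77.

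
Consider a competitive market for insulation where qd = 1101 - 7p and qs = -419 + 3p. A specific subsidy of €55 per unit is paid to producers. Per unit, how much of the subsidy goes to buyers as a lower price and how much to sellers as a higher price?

Buyers gain €16.5 per unit; sellers gain €38.5 per unit

Pre-subsidy: 1101 - 7p = -419 + 3p gives p* = 152, q* = 37.
With the subsidy, sellers receive ps = pb + 55 for each unit, where pb is the price buyers pay.
Supply in terms of pb becomes qs = -419 + 3(pb + 55) = -254 + 3pb. Setting this equal to demand: 1101 - 7pb = -254 + 3pb, so pb = 135.5.
Sellers receive ps = 135.5 + 55 = 190.5; q' = 1101 − 7·135.5 = 152.5.
Buyers' price falls by p* − pb = 152 − 135.5 = 16.5; sellers' price rises by ps − p* = 190.5 − 152 = 38.5.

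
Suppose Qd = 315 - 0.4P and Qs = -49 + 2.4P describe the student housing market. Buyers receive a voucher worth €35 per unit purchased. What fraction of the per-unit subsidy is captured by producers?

Pre-subsidy: 315 - 0.4P = -49 + 2.4P gives P* = 130, Q* = 263.
With the rebate, buyers effectively pay Pb = Ps − 35, where Ps is the price sellers receive.
Demand in terms of Ps becomes Qd = 315 − 0.4(Ps − 35) = 329 - 0.4Ps. Setting this equal to supply: 329 - 0.4Ps = -49 + 2.4Ps, so Ps = 135.
Buyers pay Pb = 135 − 35 = 100; Q' = -49 + 2.4·135 = 275.
Buyers' price falls by P* − Pb = 130 − 100 = 30; sellers' price rises by Ps − P* = 135 − 130 = 5.
So producers capture 5/35 = 1/7 of each unit of subsidy.

Producer share = 1/7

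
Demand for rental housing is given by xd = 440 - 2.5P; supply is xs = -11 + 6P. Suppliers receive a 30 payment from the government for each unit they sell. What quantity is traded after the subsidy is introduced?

Pre-subsidy: 440 - 2.5P = -11 + 6P gives P* = 902/17, x* = 5225/17.
With the subsidy, sellers receive Ps = Pb + 30 for each unit, where Pb is the price buyers pay.
Supply in terms of Pb becomes xs = -11 + 6(Pb + 30) = 169 + 6Pb. Setting this equal to demand: 440 - 2.5Pb = 169 + 6Pb, so Pb = 542/17.
Sellers receive Ps = 542/17 + 30 = 1052/17; x' = 440 − 2.5·(542/17) = 6125/17.

x' = 6125/17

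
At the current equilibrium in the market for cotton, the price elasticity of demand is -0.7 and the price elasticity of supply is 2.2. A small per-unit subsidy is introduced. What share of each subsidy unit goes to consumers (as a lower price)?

For a small subsidy around the equilibrium, the benefit split depends on the relative slopes, which at a point are proportional to the elasticities.
Buyer share = εs/(εs + |εd|) = 2.2/(2.2 + 0.7) = 22/29; seller share = |εd|/(εs + |εd|) = 7/29.

Consumer share = 22/29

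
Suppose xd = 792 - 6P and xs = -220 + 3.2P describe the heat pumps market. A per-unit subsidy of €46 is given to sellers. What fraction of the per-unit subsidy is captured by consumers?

Consumer share = 8/23

Pre-subsidy: 792 - 6P = -220 + 3.2P gives P* = 110, x* = 132.
With the subsidy, sellers receive Ps = Pb + 46 for each unit, where Pb is the price buyers pay.
Supply in terms of Pb becomes xs = -220 + 3.2(Pb + 46) = -72.8 + 3.2Pb. Setting this equal to demand: 792 - 6Pb = -72.8 + 3.2Pb, so Pb = 94.
Sellers receive Ps = 94 + 46 = 140; x' = 792 − 6·94 = 228.
Buyers' price falls by P* − Pb = 110 − 94 = 16; sellers' price rises by Ps − P* = 140 − 110 = 30.
So consumers capture 16/46 = 8/23 of each unit of subsidy.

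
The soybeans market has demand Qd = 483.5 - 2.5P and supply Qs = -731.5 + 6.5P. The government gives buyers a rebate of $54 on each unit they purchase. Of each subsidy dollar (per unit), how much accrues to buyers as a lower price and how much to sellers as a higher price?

Pre-subsidy: 483.5 - 2.5P = -731.5 + 6.5P gives P* = 135, Q* = 146.
With the rebate, buyers effectively pay Pb = Ps − 54, where Ps is the price sellers receive.
Demand in terms of Ps becomes Qd = 483.5 − 2.5(Ps − 54) = 618.5 - 2.5Ps. Setting this equal to supply: 618.5 - 2.5Ps = -731.5 + 6.5Ps, so Ps = 150.
Buyers pay Pb = 150 − 54 = 96; Q' = -731.5 + 6.5·150 = 243.5.
Buyers' price falls by P* − Pb = 135 − 96 = 39; sellers' price rises by Ps − P* = 150 − 135 = 15.

Buyers gain $39 per unit; sellers gain $15 per unit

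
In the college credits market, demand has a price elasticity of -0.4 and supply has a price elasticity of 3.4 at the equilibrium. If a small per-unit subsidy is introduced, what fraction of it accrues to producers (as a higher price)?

Producer share = 2/19

For a small subsidy around the equilibrium, the benefit split depends on the relative slopes, which at a point are proportional to the elasticities.
Buyer share = εs/(εs + |εd|) = 3.4/(3.4 + 0.4) = 17/19; seller share = |εd|/(εs + |εd|) = 2/19.
So producers capture 2/19 of the subsidy.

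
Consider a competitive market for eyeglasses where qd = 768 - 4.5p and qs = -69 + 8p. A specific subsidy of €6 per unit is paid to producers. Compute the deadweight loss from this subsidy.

Deadweight loss = €51.84

Pre-subsidy: 768 - 4.5p = -69 + 8p gives p* = 66.96, q* = 466.68.
With the subsidy, sellers receive ps = pb + 6 for each unit, where pb is the price buyers pay.
Supply in terms of pb becomes qs = -69 + 8(pb + 6) = -21 + 8pb. Setting this equal to demand: 768 - 4.5pb = -21 + 8pb, so pb = 63.12.
Sellers receive ps = 63.12 + 6 = 69.12; q' = 768 − 4.5·63.12 = 483.96.
The subsidy expands output by 483.96 − 466.68 = 17.28 past the efficient level; on those units the gap between marginal cost and willingness to pay runs from 0 up to 6.
DWL = ½ × 6 × 17.28 = 51.84.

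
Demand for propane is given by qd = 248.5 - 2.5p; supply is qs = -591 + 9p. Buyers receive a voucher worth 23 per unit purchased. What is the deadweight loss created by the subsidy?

Pre-subsidy: 248.5 - 2.5p = -591 + 9p gives p* = 73, q* = 66.
With the rebate, buyers effectively pay pb = ps − 23, where ps is the price sellers receive.
Demand in terms of ps becomes qd = 248.5 − 2.5(ps − 23) = 306 - 2.5ps. Setting this equal to supply: 306 - 2.5ps = -591 + 9ps, so ps = 78.
Buyers pay pb = 78 − 23 = 55; q' = -591 + 9·78 = 111.
The subsidy expands output by 111 − 66 = 45 past the efficient level; on those units the gap between marginal cost and willingness to pay runs from 0 up to 23.
DWL = ½ × 23 × 45 = 517.5.

Deadweight loss = 517.5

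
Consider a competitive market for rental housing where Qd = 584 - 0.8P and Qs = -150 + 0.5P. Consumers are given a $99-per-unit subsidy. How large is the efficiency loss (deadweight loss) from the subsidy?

Deadweight loss = 19602/13

Pre-subsidy: 584 - 0.8P = -150 + 0.5P gives P* = 7340/13, Q* = 1720/13.
With the rebate, buyers effectively pay Pb = Ps − 99, where Ps is the price sellers receive.
Demand in terms of Ps becomes Qd = 584 − 0.8(Ps − 99) = 663.2 - 0.8Ps. Setting this equal to supply: 663.2 - 0.8Ps = -150 + 0.5Ps, so Ps = 8132/13.
Buyers pay Pb = 8132/13 − 99 = 6845/13; Q' = -150 + 0.5·(8132/13) = 2116/13.
The subsidy expands output by 2116/13 − 1720/13 = 396/13 past the efficient level; on those units the gap between marginal cost and willingness to pay runs from 0 up to 99.
DWL = ½ × 99 × 396/13 = 19602/13.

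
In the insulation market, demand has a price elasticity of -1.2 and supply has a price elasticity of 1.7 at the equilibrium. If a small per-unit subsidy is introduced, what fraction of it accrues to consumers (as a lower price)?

For a small subsidy around the equilibrium, the benefit split depends on the relative slopes, which at a point are proportional to the elasticities.
Buyer share = εs/(εs + |εd|) = 1.7/(1.7 + 1.2) = 17/29; seller share = |εd|/(εs + |εd|) = 12/29.

Consumer share = 17/29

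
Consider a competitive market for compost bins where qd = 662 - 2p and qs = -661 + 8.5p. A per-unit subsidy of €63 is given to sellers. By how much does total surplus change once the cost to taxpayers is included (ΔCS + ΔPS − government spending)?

Pre-subsidy: 662 - 2p = -661 + 8.5p gives p* = 126, q* = 410.
With the subsidy, sellers receive ps = pb + 63 for each unit, where pb is the price buyers pay.
Supply in terms of pb becomes qs = -661 + 8.5(pb + 63) = -125.5 + 8.5pb. Setting this equal to demand: 662 - 2pb = -125.5 + 8.5pb, so pb = 75.
Sellers receive ps = 75 + 63 = 138; q' = 662 − 2·75 = 512.
ΔCS = ½(410 + 512)(126 − 75) = 23511; ΔPS = ½(410 + 512)(138 − 126) = 5532.
Government spending = 63 × 512 = 32256.
Net change = 23511 + 5532 − 32256 = -3213. The loss equals the DWL triangle ½·63·102.

Net change in total surplus = -€3213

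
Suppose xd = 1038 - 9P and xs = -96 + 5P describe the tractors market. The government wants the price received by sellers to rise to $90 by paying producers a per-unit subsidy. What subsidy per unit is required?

At a seller price of 90, quantity supplied is -96 + 5·90 = 354.
Buyers absorb 354 only when they pay Pb with 1038 − 9·Pb = 354, i.e. Pb = 76.
s = Ps − Pb = 90 − 76 = 14.

Required subsidy s = $14 per unit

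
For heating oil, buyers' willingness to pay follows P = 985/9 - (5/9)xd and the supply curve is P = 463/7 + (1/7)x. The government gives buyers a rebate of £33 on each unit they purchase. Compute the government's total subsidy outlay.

Government cost = £3605.25

Pre-subsidy: 985/9 - (5/9)x = 463/7 + (1/7)x gives x* = 62 and P* = 75.
With the rebate, buyers effectively pay Pb = Ps − 33, where Ps is the price sellers receive.
On the curves, Pb = 985/9 - (5/9)x and Ps = 463/7 + (1/7)x; the wedge Ps − Pb = 33 gives 463/7 + (1/7)x − (985/9 - (5/9)x) = 33, so x' = 109.25.
Then Pb = 985/9 − (5/9)·109.25 = 48.75 and Ps = 463/7 + (1/7)·109.25 = 81.75.
Government outlay = subsidy × quantity = 33 × 109.25 = 3605.25.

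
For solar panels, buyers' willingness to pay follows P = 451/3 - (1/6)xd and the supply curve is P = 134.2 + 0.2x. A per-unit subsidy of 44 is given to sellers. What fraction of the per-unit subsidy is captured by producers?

Pre-subsidy: 451/3 - (1/6)x = 134.2 + 0.2x gives x* = 44 and P* = 143.
With the subsidy, sellers receive Ps = Pb + 44 for each unit, where Pb is the price buyers pay.
On the curves, Pb = 451/3 - (1/6)x and Ps = 134.2 + 0.2x; the wedge Ps − Pb = 44 gives 134.2 + 0.2x − (451/3 - (1/6)x) = 44, so x' = 164.
Then Pb = 451/3 − (1/6)·164 = 123 and Ps = 134.2 + 0.2·164 = 167.
Buyers' price falls by P* − Pb = 143 − 123 = 20; sellers' price rises by Ps − P* = 167 − 143 = 24.
So producers capture 24/44 = 6/11 of each unit of subsidy.

Producer share = 6/11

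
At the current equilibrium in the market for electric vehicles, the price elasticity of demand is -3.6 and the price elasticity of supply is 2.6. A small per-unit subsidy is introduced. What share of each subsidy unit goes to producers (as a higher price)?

For a small subsidy around the equilibrium, the benefit split depends on the relative slopes, which at a point are proportional to the elasticities.
Buyer share = εs/(εs + |εd|) = 2.6/(2.6 + 3.6) = 13/31; seller share = |εd|/(εs + |εd|) = 18/31.
So producers capture 18/31 of the subsidy.

Producer share = 18/31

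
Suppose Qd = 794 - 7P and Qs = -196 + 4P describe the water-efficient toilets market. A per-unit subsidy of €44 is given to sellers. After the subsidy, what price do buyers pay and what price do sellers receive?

Buyers pay €74; sellers receive €118

Pre-subsidy: 794 - 7P = -196 + 4P gives P* = 90, Q* = 164.
With the subsidy, sellers receive Ps = Pb + 44 for each unit, where Pb is the price buyers pay.
Supply in terms of Pb becomes Qs = -196 + 4(Pb + 44) = -20 + 4Pb. Setting this equal to demand: 794 - 7Pb = -20 + 4Pb, so Pb = 74.
Sellers receive Ps = 74 + 44 = 118; Q' = 794 − 7·74 = 276.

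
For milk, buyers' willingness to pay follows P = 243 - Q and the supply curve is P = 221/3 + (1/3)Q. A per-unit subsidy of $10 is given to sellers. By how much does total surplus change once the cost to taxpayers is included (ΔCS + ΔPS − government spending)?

Pre-subsidy: 243 - Q = 221/3 + (1/3)Q gives Q* = 127 and P* = 116.
With the subsidy, sellers receive Ps = Pb + 10 for each unit, where Pb is the price buyers pay.
On the curves, Pb = 243 - Q and Ps = 221/3 + (1/3)Q; the wedge Ps − Pb = 10 gives 221/3 + (1/3)Q − (243 - Q) = 10, so Q' = 134.5.
Then Pb = 243 − 1·134.5 = 108.5 and Ps = 221/3 + (1/3)·134.5 = 118.5.
ΔCS = ½(127 + 134.5)(116 − 108.5) = 980.625; ΔPS = ½(127 + 134.5)(118.5 − 116) = 326.875.
Government spending = 10 × 134.5 = 1345.
Net change = 980.625 + 326.875 − 1345 = -37.5. The loss equals the DWL triangle ½·10·7.5.

Net change in total surplus = -$37.5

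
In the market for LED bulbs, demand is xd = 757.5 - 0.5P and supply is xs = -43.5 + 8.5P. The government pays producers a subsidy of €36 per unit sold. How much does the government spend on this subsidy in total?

Government cost = €26280

Pre-subsidy: 757.5 - 0.5P = -43.5 + 8.5P gives P* = 89, x* = 713.
With the subsidy, sellers receive Ps = Pb + 36 for each unit, where Pb is the price buyers pay.
Supply in terms of Pb becomes xs = -43.5 + 8.5(Pb + 36) = 262.5 + 8.5Pb. Setting this equal to demand: 757.5 - 0.5Pb = 262.5 + 8.5Pb, so Pb = 55.
Sellers receive Ps = 55 + 36 = 91; x' = 757.5 − 0.5·55 = 730.
Government outlay = subsidy × quantity = 36 × 730 = 26280.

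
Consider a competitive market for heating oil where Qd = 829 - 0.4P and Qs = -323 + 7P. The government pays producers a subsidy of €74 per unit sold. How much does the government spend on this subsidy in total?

Government cost = €58810

Pre-subsidy: 829 - 0.4P = -323 + 7P gives P* = 5760/37, Q* = 28369/37.
With the subsidy, sellers receive Ps = Pb + 74 for each unit, where Pb is the price buyers pay.
Supply in terms of Pb becomes Qs = -323 + 7(Pb + 74) = 195 + 7Pb. Setting this equal to demand: 829 - 0.4Pb = 195 + 7Pb, so Pb = 3170/37.
Sellers receive Ps = 3170/37 + 74 = 5908/37; Q' = 829 − 0.4·(3170/37) = 29405/37.
Government outlay = subsidy × quantity = 74 × 29405/37 = 58810.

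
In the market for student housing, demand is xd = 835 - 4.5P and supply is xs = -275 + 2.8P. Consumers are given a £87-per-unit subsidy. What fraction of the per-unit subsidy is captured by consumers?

Pre-subsidy: 835 - 4.5P = -275 + 2.8P gives P* = 11100/73, x* = 11005/73.
With the rebate, buyers effectively pay Pb = Ps − 87, where Ps is the price sellers receive.
Demand in terms of Ps becomes xd = 835 − 4.5(Ps − 87) = 1226.5 - 4.5Ps. Setting this equal to supply: 1226.5 - 4.5Ps = -275 + 2.8Ps, so Ps = 15015/73.
Buyers pay Pb = 15015/73 − 87 = 8664/73; x' = -275 + 2.8·(15015/73) = 21967/73.
Buyers' price falls by P* − Pb = 11100/73 − 8664/73 = 2436/73; sellers' price rises by Ps − P* = 15015/73 − 11100/73 = 3915/73.
So consumers capture (2436/73)/87 = 28/73 of each unit of subsidy.

Consumer share = 28/73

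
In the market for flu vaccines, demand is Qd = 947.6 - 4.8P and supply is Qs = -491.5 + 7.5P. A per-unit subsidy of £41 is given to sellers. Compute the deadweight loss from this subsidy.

Deadweight loss = £2460

Pre-subsidy: 947.6 - 4.8P = -491.5 + 7.5P gives P* = 117, Q* = 386.
With the subsidy, sellers receive Ps = Pb + 41 for each unit, where Pb is the price buyers pay.
Supply in terms of Pb becomes Qs = -491.5 + 7.5(Pb + 41) = -184 + 7.5Pb. Setting this equal to demand: 947.6 - 4.8Pb = -184 + 7.5Pb, so Pb = 92.
Sellers receive Ps = 92 + 41 = 133; Q' = 947.6 − 4.8·92 = 506.
The subsidy expands output by 506 − 386 = 120 past the efficient level; on those units the gap between marginal cost and willingness to pay runs from 0 up to 41.
DWL = ½ × 41 × 120 = 2460.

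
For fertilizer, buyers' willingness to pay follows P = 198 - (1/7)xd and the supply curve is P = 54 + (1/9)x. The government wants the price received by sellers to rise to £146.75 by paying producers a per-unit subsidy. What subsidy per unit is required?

At a seller price of 146.75, quantity supplied is -486 + 9·146.75 = 834.75.
Buyers absorb 834.75 only when they pay Pb = 198 − (1/7)·834.75 = 78.75.
s = Ps − Pb = 146.75 − 78.75 = 68.

Required subsidy s = £68 per unit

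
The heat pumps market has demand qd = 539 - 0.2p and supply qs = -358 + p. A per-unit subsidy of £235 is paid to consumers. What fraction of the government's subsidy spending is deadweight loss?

Pre-subsidy: 539 - 0.2p = -358 + p gives p* = 747.5, q* = 389.5.
With the rebate, buyers effectively pay pb = ps − 235, where ps is the price sellers receive.
Demand in terms of ps becomes qd = 539 − 0.2(ps − 235) = 586 - 0.2ps. Setting this equal to supply: 586 - 0.2ps = -358 + ps, so ps = 2360/3.
Buyers pay pb = 2360/3 − 235 = 1655/3; q' = -358 + 1·(2360/3) = 1286/3.
ΔCS = ½(389.5 + 1286/3)(747.5 − 1655/3) = 5768075/72; ΔPS = ½(389.5 + 1286/3)(2360/3 − 747.5) = 1153615/72.
Government spending = 235 × 1286/3 = 302210/3.
DWL = ½ × 235 × (1286/3 − 389.5) = 55225/12; fraction = (55225/12) / (302210/3) = 235/5144.

DWL / government spending = 235/5144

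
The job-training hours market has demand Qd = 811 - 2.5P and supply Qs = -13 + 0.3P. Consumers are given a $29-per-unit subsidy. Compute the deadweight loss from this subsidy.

Deadweight loss = 12615/112

Pre-subsidy: 811 - 2.5P = -13 + 0.3P gives P* = 2060/7, Q* = 527/7.
With the rebate, buyers effectively pay Pb = Ps − 29, where Ps is the price sellers receive.
Demand in terms of Ps becomes Qd = 811 − 2.5(Ps − 29) = 883.5 - 2.5Ps. Setting this equal to supply: 883.5 - 2.5Ps = -13 + 0.3Ps, so Ps = 8965/28.
Buyers pay Pb = 8965/28 − 29 = 8153/28; Q' = -13 + 0.3·(8965/28) = 4651/56.
The subsidy expands output by 4651/56 − 527/7 = 435/56 past the efficient level; on those units the gap between marginal cost and willingness to pay runs from 0 up to 29.
DWL = ½ × 29 × 435/56 = 12615/112.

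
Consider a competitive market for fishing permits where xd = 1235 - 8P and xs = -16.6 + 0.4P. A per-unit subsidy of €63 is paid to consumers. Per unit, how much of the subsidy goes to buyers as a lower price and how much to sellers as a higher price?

Pre-subsidy: 1235 - 8P = -16.6 + 0.4P gives P* = 149, x* = 43.
With the rebate, buyers effectively pay Pb = Ps − 63, where Ps is the price sellers receive.
Demand in terms of Ps becomes xd = 1235 − 8(Ps − 63) = 1739 - 8Ps. Setting this equal to supply: 1739 - 8Ps = -16.6 + 0.4Ps, so Ps = 209.
Buyers pay Pb = 209 − 63 = 146; x' = -16.6 + 0.4·209 = 67.
Buyers' price falls by P* − Pb = 149 − 146 = 3; sellers' price rises by Ps − P* = 209 − 149 = 60.

Buyers gain €3 per unit; sellers gain €60 per unit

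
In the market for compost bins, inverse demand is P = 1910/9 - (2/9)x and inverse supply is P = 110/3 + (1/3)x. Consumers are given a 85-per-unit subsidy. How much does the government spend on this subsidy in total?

Government cost = 39865

Pre-subsidy: 1910/9 - (2/9)x = 110/3 + (1/3)x gives x* = 316 and P* = 142.
With the rebate, buyers effectively pay Pb = Ps − 85, where Ps is the price sellers receive.
On the curves, Pb = 1910/9 - (2/9)x and Ps = 110/3 + (1/3)x; the wedge Ps − Pb = 85 gives 110/3 + (1/3)x − (1910/9 - (2/9)x) = 85, so x' = 469.
Then Pb = 1910/9 − (2/9)·469 = 108 and Ps = 110/3 + (1/3)·469 = 193.
Government outlay = subsidy × quantity = 85 × 469 = 39865.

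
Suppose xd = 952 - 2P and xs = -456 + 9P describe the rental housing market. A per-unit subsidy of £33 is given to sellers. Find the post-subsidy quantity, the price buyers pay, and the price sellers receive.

x' = 750; buyers pay £101; sellers receive £134

Pre-subsidy: 952 - 2P = -456 + 9P gives P* = 128, x* = 696.
With the subsidy, sellers receive Ps = Pb + 33 for each unit, where Pb is the price buyers pay.
Supply in terms of Pb becomes xs = -456 + 9(Pb + 33) = -159 + 9Pb. Setting this equal to demand: 952 - 2Pb = -159 + 9Pb, so Pb = 101.
Sellers receive Ps = 101 + 33 = 134; x' = 952 − 2·101 = 750.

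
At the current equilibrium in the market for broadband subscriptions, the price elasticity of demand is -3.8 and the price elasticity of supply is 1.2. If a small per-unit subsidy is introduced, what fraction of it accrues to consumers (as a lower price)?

Consumer share = 0.24

For a small subsidy around the equilibrium, the benefit split depends on the relative slopes, which at a point are proportional to the elasticities.
Buyer share = εs/(εs + |εd|) = 1.2/(1.2 + 3.8) = 0.24; seller share = |εd|/(εs + |εd|) = 0.76.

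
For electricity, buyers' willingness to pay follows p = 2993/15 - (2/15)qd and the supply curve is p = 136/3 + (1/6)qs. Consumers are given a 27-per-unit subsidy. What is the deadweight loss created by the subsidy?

Deadweight loss = 1215

Pre-subsidy: 2993/15 - (2/15)q = 136/3 + (1/6)q gives q* = 514 and p* = 131.
With the rebate, buyers effectively pay pb = ps − 27, where ps is the price sellers receive.
On the curves, pb = 2993/15 - (2/15)q and ps = 136/3 + (1/6)q; the wedge ps − pb = 27 gives 136/3 + (1/6)q − (2993/15 - (2/15)q) = 27, so q' = 604.
Then pb = 2993/15 − (2/15)·604 = 119 and ps = 136/3 + (1/6)·604 = 146.
The subsidy expands output by 604 − 514 = 90 past the efficient level; on those units the gap between marginal cost and willingness to pay runs from 0 up to 27.
DWL = ½ × 27 × 90 = 1215.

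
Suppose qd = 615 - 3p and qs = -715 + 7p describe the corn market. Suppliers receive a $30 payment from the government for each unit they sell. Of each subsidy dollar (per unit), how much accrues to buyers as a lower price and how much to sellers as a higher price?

Buyers gain $21 per unit; sellers gain $9 per unit

Pre-subsidy: 615 - 3p = -715 + 7p gives p* = 133, q* = 216.
With the subsidy, sellers receive ps = pb + 30 for each unit, where pb is the price buyers pay.
Supply in terms of pb becomes qs = -715 + 7(pb + 30) = -505 + 7pb. Setting this equal to demand: 615 - 3pb = -505 + 7pb, so pb = 112.
Sellers receive ps = 112 + 30 = 142; q' = 615 − 3·112 = 279.
Buyers' price falls by p* − pb = 133 − 112 = 21; sellers' price rises by ps − p* = 142 − 133 = 9.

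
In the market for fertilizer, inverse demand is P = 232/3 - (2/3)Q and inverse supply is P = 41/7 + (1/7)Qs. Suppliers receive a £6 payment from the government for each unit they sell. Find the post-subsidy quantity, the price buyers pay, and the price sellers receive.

Q' = 1627/17; buyers pay 230/17; sellers receive 332/17

Pre-subsidy: 232/3 - (2/3)Q = 41/7 + (1/7)Q gives Q* = 1501/17 and P* = 314/17.
With the subsidy, sellers receive Ps = Pb + 6 for each unit, where Pb is the price buyers pay.
On the curves, Pb = 232/3 - (2/3)Q and Ps = 41/7 + (1/7)Q; the wedge Ps − Pb = 6 gives 41/7 + (1/7)Q − (232/3 - (2/3)Q) = 6, so Q' = 1627/17.
Then Pb = 232/3 − (2/3)·(1627/17) = 230/17 and Ps = 41/7 + (1/7)·(1627/17) = 332/17.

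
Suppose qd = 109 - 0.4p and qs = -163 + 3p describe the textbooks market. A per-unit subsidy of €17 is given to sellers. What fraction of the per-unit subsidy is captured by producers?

Pre-subsidy: 109 - 0.4p = -163 + 3p gives p* = 80, q* = 77.
With the subsidy, sellers receive ps = pb + 17 for each unit, where pb is the price buyers pay.
Supply in terms of pb becomes qs = -163 + 3(pb + 17) = -112 + 3pb. Setting this equal to demand: 109 - 0.4pb = -112 + 3pb, so pb = 65.
Sellers receive ps = 65 + 17 = 82; q' = 109 − 0.4·65 = 83.
Buyers' price falls by p* − pb = 80 − 65 = 15; sellers' price rises by ps − p* = 82 − 80 = 2.
So producers capture 2/17 = 2/17 of each unit of subsidy.

Producer share = 2/17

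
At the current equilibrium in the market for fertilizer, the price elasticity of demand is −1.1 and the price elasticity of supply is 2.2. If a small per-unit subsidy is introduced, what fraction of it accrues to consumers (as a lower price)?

For a small subsidy around the equilibrium, the benefit split depends on the relative slopes, which at a point are proportional to the elasticities.
Buyer share = εs/(εs + |εd|) = 2.2/(2.2 + 1.1) = 2/3; seller share = |εd|/(εs + |εd|) = 1/3.

Consumer share = 2/3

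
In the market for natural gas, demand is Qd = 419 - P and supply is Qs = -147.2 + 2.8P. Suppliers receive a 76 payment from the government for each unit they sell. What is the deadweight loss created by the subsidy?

Pre-subsidy: 419 - P = -147.2 + 2.8P gives P* = 149, Q* = 270.
With the subsidy, sellers receive Ps = Pb + 76 for each unit, where Pb is the price buyers pay.
Supply in terms of Pb becomes Qs = -147.2 + 2.8(Pb + 76) = 65.6 + 2.8Pb. Setting this equal to demand: 419 - Pb = 65.6 + 2.8Pb, so Pb = 93.
Sellers receive Ps = 93 + 76 = 169; Q' = 419 − 1·93 = 326.
The subsidy expands output by 326 − 270 = 56 past the efficient level; on those units the gap between marginal cost and willingness to pay runs from 0 up to 76.
DWL = ½ × 76 × 56 = 2128.

Deadweight loss = 2128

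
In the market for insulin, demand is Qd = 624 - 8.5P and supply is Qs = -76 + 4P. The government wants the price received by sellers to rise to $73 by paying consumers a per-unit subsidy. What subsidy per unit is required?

At a seller price of 73, quantity supplied is -76 + 4·73 = 216.
Buyers absorb 216 only when they pay Pb with 624 − 8.5·Pb = 216, i.e. Pb = 48.
s = Ps − Pb = 73 − 48 = 25.

Required subsidy s = $25 per unit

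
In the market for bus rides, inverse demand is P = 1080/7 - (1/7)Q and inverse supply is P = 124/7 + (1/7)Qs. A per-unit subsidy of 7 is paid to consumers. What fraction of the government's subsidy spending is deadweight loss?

DWL / government spending = 49/2010

Pre-subsidy: 1080/7 - (1/7)Q = 124/7 + (1/7)Q gives Q* = 478 and P* = 86.
With the rebate, buyers effectively pay Pb = Ps − 7, where Ps is the price sellers receive.
On the curves, Pb = 1080/7 - (1/7)Q and Ps = 124/7 + (1/7)Q; the wedge Ps − Pb = 7 gives 124/7 + (1/7)Q − (1080/7 - (1/7)Q) = 7, so Q' = 502.5.
Then Pb = 1080/7 − (1/7)·502.5 = 82.5 and Ps = 124/7 + (1/7)·502.5 = 89.5.
ΔCS = ½(478 + 502.5)(86 − 82.5) = 1715.875; ΔPS = ½(478 + 502.5)(89.5 − 86) = 1715.875.
Government spending = 7 × 502.5 = 3517.5.
DWL = ½ × 7 × (502.5 − 478) = 85.75; fraction = 85.75 / 3517.5 = 49/2010.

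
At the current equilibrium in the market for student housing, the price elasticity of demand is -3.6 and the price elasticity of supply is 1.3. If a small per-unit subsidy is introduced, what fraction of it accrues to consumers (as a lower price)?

Consumer share = 13/49

For a small subsidy around the equilibrium, the benefit split depends on the relative slopes, which at a point are proportional to the elasticities.
Buyer share = εs/(εs + |εd|) = 1.3/(1.3 + 3.6) = 13/49; seller share = |εd|/(εs + |εd|) = 36/49.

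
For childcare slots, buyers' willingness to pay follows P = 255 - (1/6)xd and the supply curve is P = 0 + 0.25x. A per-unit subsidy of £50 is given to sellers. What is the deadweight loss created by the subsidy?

Pre-subsidy: 255 - (1/6)x = 0 + 0.25x gives x* = 612 and P* = 153.
With the subsidy, sellers receive Ps = Pb + 50 for each unit, where Pb is the price buyers pay.
On the curves, Pb = 255 - (1/6)x and Ps = 0 + 0.25x; the wedge Ps − Pb = 50 gives 0 + 0.25x − (255 - (1/6)x) = 50, so x' = 732.
Then Pb = 255 − (1/6)·732 = 133 and Ps = 0 + 0.25·732 = 183.
The subsidy expands output by 732 − 612 = 120 past the efficient level; on those units the gap between marginal cost and willingness to pay runs from 0 up to 50.
DWL = ½ × 50 × 120 = 3000.

Deadweight loss = £3000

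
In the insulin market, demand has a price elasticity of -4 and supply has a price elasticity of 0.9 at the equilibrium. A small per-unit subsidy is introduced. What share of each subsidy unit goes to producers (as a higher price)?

For a small subsidy around the equilibrium, the benefit split depends on the relative slopes, which at a point are proportional to the elasticities.
Buyer share = εs/(εs + |εd|) = 0.9/(0.9 + 4) = 9/49; seller share = |εd|/(εs + |εd|) = 40/49.
So producers capture 40/49 of the subsidy.

Producer share = 40/49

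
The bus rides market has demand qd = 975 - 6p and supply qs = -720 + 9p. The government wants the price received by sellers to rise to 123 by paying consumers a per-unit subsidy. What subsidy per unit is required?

At a seller price of 123, quantity supplied is -720 + 9·123 = 387.
Buyers absorb 387 only when they pay pb with 975 − 6·pb = 387, i.e. pb = 98.
s = ps − pb = 123 − 98 = 25.

Required subsidy s = 25 per unit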